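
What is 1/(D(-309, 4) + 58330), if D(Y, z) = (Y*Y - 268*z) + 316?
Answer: 1/153055 ≈ 6.5336e-6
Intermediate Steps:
D(Y, z) = 316 + Y**2 - 268*z (D(Y, z) = (Y**2 - 268*z) + 316 = 316 + Y**2 - 268*z)
1/(D(-309, 4) + 58330) = 1/((316 + (-309)**2 - 268*4) + 58330) = 1/((316 + 95481 - 1072) + 58330) = 1/(94725 + 58330) = 1/153055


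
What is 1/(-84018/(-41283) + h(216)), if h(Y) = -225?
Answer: -1251/278929 ≈ -0.0044850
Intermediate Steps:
1/(-84018/(-41283) + h(216)) = 1/(-84018/(-41283) - 225) = 1/(-84018*(-1/41283) - 225) = 1/(2546/1251 - 225) = 1/(-278929/1251) = -1251/278929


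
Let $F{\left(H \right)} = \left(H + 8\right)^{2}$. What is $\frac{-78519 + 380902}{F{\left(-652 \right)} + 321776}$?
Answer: $\frac{302383}{736512} \approx 0.41056$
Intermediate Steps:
$F{\left(H \right)} = \left(8 + H\right)^{2}$
$\frac{-78519 + 380902}{F{\left(-652 \right)} + 321776} = \frac{-78519 + 380902}{\left(8 - 652\right)^{2} + 321776} = \frac{302383}{\left(-644\right)^{2} + 321776} = \frac{302383}{414736 + 321776} = \frac{302383}{736512}$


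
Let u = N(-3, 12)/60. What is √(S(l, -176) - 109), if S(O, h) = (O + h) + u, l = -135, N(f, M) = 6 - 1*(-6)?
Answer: I*√10495/5 ≈ 20.489*I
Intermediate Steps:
N(f, M) = 12 (N(f, M) = 6 + 6 = 12)
u = ⅕ (u = 12/60 = 12*(1/60) = ⅕ ≈ 0.20000)
S(O, h) = ⅕ + O + h (S(O, h) = (O + h) + ⅕ = ⅕ + O + h)
√(S(l, -176) - 109) = √((⅕ - 135 - 176) - 109) = √(-1554/5 - 109) = √(-2099/5) = I*√10495/5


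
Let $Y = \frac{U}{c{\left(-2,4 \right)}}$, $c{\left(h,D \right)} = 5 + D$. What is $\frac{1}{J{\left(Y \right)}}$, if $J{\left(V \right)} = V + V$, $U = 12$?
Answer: $\frac{3}{8} \approx 0.375$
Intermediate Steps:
$Y = \frac{4}{3}$ ($Y = \frac{12}{5 + 4} = \frac{12}{9} = 12 \cdot \frac{1}{9} = \frac{4}{3} \approx 1.3333$)
$J{\left(V \right)} = 2 V$
$\frac{1}{J{\left(Y \right)}} = \frac{1}{2 \cdot \frac{4}{3}} = \frac{1}{\frac{8}{3}} = \frac{3}{8}$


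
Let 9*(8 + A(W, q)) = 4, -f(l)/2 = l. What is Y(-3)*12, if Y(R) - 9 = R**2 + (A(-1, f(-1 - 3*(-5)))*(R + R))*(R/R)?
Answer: 760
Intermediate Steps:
f(l) = -2*l
A(W, q) = -68/9 (A(W, q) = -8 + (1/9)*4 = -8 + 4/9 = -68/9)
Y(R) = 9 + R**2 - 136*R/9 (Y(R) = 9 + (R**2 + (-68*(R + R)/9)*(R/R)) = 9 + (R**2 - 136*R/9*1) = 9 + (R**2 - 136*R/9) = 9 + R**2 - 136*R/9)
Y(-3)*12 = (9 + (-3)**2 - 136/9*(-3))*12 = (9 + 9 + 136/3)*12 = (190/3)*12 = 760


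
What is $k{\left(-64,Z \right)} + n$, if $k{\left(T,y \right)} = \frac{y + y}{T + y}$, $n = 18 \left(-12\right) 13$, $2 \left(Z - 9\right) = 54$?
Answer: $- \frac{19674}{7} \approx -2810.6$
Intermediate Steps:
$Z = 36$ ($Z = 9 + \frac{1}{2} \cdot 54 = 9 + 27 = 36$)
$n = -2808$ ($n = \left(-216\right) 13 = -2808$)
$k{\left(T,y \right)} = \frac{2 y}{T + y}$
$k{\left(-64,Z \right)} + n = 2 \cdot 36 \frac{1}{-64 + 36} - 2808 = 2 \cdot 36 \frac{1}{-28} - 2808 = 2 \cdot 36 \left(- \frac{1}{28}\right) - 2808 = - \frac{18}{7} - 2808 = - \frac{19674}{7}$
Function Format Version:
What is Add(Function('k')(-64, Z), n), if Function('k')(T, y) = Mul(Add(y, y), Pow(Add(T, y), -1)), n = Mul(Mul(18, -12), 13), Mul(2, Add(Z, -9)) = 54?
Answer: Rational(-19674, 7) ≈ -2810.6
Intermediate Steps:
Z = 36 (Z = Add(9, Mul(Rational(1, 2), 54)) = Add(9, 27) = 36)
n = -2808 (n = Mul(-216, 13) = -2808)
Function('k')(T, y) = Mul(2, y, Pow(Add(T, y), -1)) (Function('k')(T, y) = Mul(Mul(2, y), Pow(Add(T, y), -1)) = Mul(2, y, Pow(Add(T, y), -1)))
Add(Function('k')(-64, Z), n) = Add(Mul(2, 36, Pow(Add(-64, 36), -1)), -2808) = Add(Mul(2, 36, Pow(-28, -1)), -2808) = Add(Mul(2, 36, Rational(-1, 28)), -2808) = Add(Rational(-18, 7), -2808) = Rational(-19674, 7)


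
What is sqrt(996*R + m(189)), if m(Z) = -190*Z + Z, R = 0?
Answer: 189*I ≈ 189.0*I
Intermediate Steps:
m(Z) = -189*Z
sqrt(996*R + m(189)) = sqrt(996*0 - 189*189) = sqrt(0 - 35721) = sqrt(-35721) = 189*I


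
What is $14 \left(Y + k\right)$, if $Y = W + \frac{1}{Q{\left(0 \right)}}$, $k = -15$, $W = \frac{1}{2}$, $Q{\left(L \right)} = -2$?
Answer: $-210$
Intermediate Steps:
$W = \frac{1}{2} \approx 0.5$
$Y = 0$ ($Y = \frac{1}{2} + \frac{1}{-2} = \frac{1}{2} - \frac{1}{2} = 0$)
$14 \left(Y + k\right) = 14 \left(0 - 15\right) = 14 \left(-15\right) = -210$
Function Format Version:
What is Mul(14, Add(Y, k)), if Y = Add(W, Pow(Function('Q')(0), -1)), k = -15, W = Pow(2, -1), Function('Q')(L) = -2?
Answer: -210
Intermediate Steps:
W = Rational(1, 2) ≈ 0.50000
Y = 0 (Y = Add(Rational(1, 2), Pow(-2, -1)) = Add(Rational(1, 2), Rational(-1, 2)) = 0)
Mul(14, Add(Y, k)) = Mul(14, Add(0, -15)) = Mul(14, -15) = -210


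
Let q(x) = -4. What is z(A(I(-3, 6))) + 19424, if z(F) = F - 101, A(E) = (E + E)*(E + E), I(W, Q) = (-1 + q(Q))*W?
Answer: 20223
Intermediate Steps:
I(W, Q) = -5*W (I(W, Q) = (-1 - 4)*W = -5*W)
A(E) = 4*E² (A(E) = (2*E)*(2*E) = 4*E²)
z(F) = -101 + F
z(A(I(-3, 6))) + 19424 = (-101 + 4*(-5*(-3))²) + 19424 = (-101 + 4*15²) + 19424 = (-101 + 4*225) + 19424 = (-101 + 900) + 19424 = 799 + 19424 = 20223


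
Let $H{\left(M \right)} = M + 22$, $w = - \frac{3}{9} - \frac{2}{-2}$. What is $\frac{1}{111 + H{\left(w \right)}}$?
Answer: $\frac{3}{401} \approx 0.0074813$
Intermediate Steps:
$w = \frac{2}{3}$ ($w = \left(-3\right) \frac{1}{9} - -1 = - \frac{1}{3} + 1 = \frac{2}{3} \approx 0.66667$)
$H{\left(M \right)} = 22 + M$
$\frac{1}{111 + H{\left(w \right)}} = \frac{1}{111 + \left(22 + \frac{2}{3}\right)} = \frac{1}{111 + \frac{68}{3}} = \frac{1}{\frac{401}{3}} = \frac{3}{401}$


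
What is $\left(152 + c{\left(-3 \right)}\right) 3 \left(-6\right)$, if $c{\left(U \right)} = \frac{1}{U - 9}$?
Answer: $- \frac{5469}{2} \approx -2734.5$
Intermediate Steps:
$c{\left(U \right)} = \frac{1}{-9 + U}$
$\left(152 + c{\left(-3 \right)}\right) 3 \left(-6\right) = \left(152 + \frac{1}{-9 - 3}\right) 3 \left(-6\right) = \left(152 + \frac{1}{-12}\right) \left(-18\right) = \left(152 - \frac{1}{12}\right) \left(-18\right) = \frac{1823}{12} \left(-18\right) = - \frac{5469}{2}$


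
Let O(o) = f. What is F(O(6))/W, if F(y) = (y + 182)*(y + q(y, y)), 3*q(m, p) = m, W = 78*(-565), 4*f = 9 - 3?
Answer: -367/44070 ≈ -0.0083277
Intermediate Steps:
f = 3/2 (f = (9 - 3)/4 = (1/4)*6 = 3/2 ≈ 1.5000)
W = -44070
q(m, p) = m/3
O(o) = 3/2
F(y) = 4*y*(182 + y)/3 (F(y) = (y + 182)*(y + y/3) = (182 + y)*(4*y/3) = 4*y*(182 + y)/3)
F(O(6))/W = ((4/3)*(3/2)*(182 + 3/2))/(-44070) = ((4/3)*(3/2)*(367/2))*(-1/44070) = 367*(-1/44070) = -367/44070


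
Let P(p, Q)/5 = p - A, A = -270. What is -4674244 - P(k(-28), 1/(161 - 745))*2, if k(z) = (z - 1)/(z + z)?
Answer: -130954577/28 ≈ -4.6770e+6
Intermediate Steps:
k(z) = (-1 + z)/(2*z) (k(z) = (-1 + z)/((2*z)) = (-1 + z)*(1/(2*z)) = (-1 + z)/(2*z))
P(p, Q) = 1350 + 5*p (P(p, Q) = 5*(p - 1*(-270)) = 5*(p + 270) = 5*(270 + p) = 1350 + 5*p)
-4674244 - P(k(-28), 1/(161 - 745))*2 = -4674244 - (1350 + 5*((1/2)*(-1 - 28)/(-28)))*2 = -4674244 - (1350 + 5*((1/2)*(-1/28)*(-29)))*2 = -4674244 - (1350 + 5*(29/56))*2 = -4674244 - (1350 + 145/56)*2 = -4674244 - 75745*2/56 = -4674244 - 1*75745/28 = -4674244 - 75745/28 = -130954577/28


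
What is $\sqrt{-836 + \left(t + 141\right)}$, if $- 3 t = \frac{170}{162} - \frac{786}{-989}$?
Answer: $\frac{2 i \sqrt{124002053283}}{26703} \approx 26.375 i$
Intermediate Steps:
$t = - \frac{147731}{240327}$ ($t = - \frac{\frac{170}{162} - \frac{786}{-989}}{3} = - \frac{170 \cdot \frac{1}{162} - - \frac{786}{989}}{3} = - \frac{\frac{85}{81} + \frac{786}{989}}{3} = \left(- \frac{1}{3}\right) \frac{147731}{80109} = - \frac{147731}{240327} \approx -0.61471$)
$\sqrt{-836 + \left(t + 141\right)} = \sqrt{-836 + \left(- \frac{147731}{240327} + 141\right)} = \sqrt{-836 + \frac{33738376}{240327}} = \sqrt{- \frac{167174996}{240327}} = \frac{2 i \sqrt{124002053283}}{26703}$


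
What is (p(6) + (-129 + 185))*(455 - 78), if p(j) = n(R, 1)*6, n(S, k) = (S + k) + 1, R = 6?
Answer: 39208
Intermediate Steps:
n(S, k) = 1 + S + k
p(j) = 48 (p(j) = (1 + 6 + 1)*6 = 8*6 = 48)
(p(6) + (-129 + 185))*(455 - 78) = (48 + (-129 + 185))*(455 - 78) = (48 + 56)*377 = 104*377 = 39208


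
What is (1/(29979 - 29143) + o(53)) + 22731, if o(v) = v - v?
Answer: 19003117/836 ≈ 22731.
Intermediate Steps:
o(v) = 0
(1/(29979 - 29143) + o(53)) + 22731 = (1/(29979 - 29143) + 0) + 22731 = (1/836 + 0) + 22731 = 1/836 + 22731 = 19003117/836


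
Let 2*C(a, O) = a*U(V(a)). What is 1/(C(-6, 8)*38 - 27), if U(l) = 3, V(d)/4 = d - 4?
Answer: -1/369 ≈ -0.0027100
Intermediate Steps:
V(d) = -16 + 4*d (V(d) = 4*(d - 4) = 4*(-4 + d) = -16 + 4*d)
C(a, O) = 3*a/2 (C(a, O) = (a*3)/2 = (3*a)/2 = 3*a/2)
1/(C(-6, 8)*38 - 27) = 1/(((3/2)*(-6))*38 - 27) = 1/(-9*38 - 27) = 1/(-342 - 27) = 1/(-369) = -1/369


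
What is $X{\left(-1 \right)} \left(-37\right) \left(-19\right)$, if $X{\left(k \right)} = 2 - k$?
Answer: $2109$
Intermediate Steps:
$X{\left(-1 \right)} \left(-37\right) \left(-19\right) = \left(2 - -1\right) \left(-37\right) \left(-19\right) = \left(2 + 1\right) \left(-37\right) \left(-19\right) = 3 \left(-37\right) \left(-19\right) = \left(-111\right) \left(-19\right) = 2109$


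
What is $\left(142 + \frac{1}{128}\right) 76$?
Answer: $\frac{345363}{32} \approx 10793.0$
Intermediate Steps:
$\left(142 + \frac{1}{128}\right) 76 = \frac{18177}{128} \cdot 76 = \frac{345363}{32}$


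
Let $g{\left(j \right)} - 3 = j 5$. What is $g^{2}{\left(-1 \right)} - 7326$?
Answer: $-7322$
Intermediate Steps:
$g{\left(j \right)} = 3 + 5 j$ ($g{\left(j \right)} = 3 + j 5 = 3 + 5 j$)
$g^{2}{\left(-1 \right)} - 7326 = \left(3 + 5 \left(-1\right)\right)^{2} - 7326 = \left(3 - 5\right)^{2} - 7326 = \left(-2\right)^{2} - 7326 = 4 - 7326 = -7322$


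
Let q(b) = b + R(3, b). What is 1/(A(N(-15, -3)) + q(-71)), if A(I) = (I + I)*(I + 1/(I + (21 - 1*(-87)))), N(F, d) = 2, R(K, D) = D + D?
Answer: -55/11273 ≈ -0.0048789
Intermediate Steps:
R(K, D) = 2*D
q(b) = 3*b (q(b) = b + 2*b = 3*b)
A(I) = 2*I*(I + 1/(108 + I)) (A(I) = (2*I)*(I + 1/(I + (21 + 87))) = (2*I)*(I + 1/(I + 108)) = (2*I)*(I + 1/(108 + I)) = 2*I*(I + 1/(108 + I)))
1/(A(N(-15, -3)) + q(-71)) = 1/(2*2*(1 + 2**2 + 108*2)/(108 + 2) + 3*(-71)) = 1/(2*2*(1 + 4 + 216)/110 - 213) = 1/(2*2*(1/110)*221 - 213) = 1/(442/55 - 213) = 1/(-11273/55) = -55/11273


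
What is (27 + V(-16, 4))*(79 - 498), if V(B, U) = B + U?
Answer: -6285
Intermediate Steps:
(27 + V(-16, 4))*(79 - 498) = (27 + (-16 + 4))*(79 - 498) = (27 - 12)*(-419) = 15*(-419) = -6285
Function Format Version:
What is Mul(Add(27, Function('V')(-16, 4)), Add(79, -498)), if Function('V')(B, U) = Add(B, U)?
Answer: -6285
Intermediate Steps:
Mul(Add(27, Function('V')(-16, 4)), Add(79, -498)) = Mul(Add(27, Add(-16, 4)), Add(79, -498)) = Mul(Add(27, -12), -419) = Mul(15, -419) = -6285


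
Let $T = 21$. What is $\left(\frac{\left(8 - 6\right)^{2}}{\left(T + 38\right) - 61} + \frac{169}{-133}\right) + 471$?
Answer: $\frac{62208}{133} \approx 467.73$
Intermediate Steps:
$\left(\frac{\left(8 - 6\right)^{2}}{\left(T + 38\right) - 61} + \frac{169}{-133}\right) + 471 = \left(\frac{\left(8 - 6\right)^{2}}{\left(21 + 38\right) - 61} + \frac{169}{-133}\right) + 471 = \left(\frac{2^{2}}{59 - 61} + 169 \left(- \frac{1}{133}\right)\right) + 471 = \left(\frac{4}{-2} - \frac{169}{133}\right) + 471 = \left(4 \left(- \frac{1}{2}\right) - \frac{169}{133}\right) + 471 = \left(-2 - \frac{169}{133}\right) + 471 = - \frac{435}{133} + 471 = \frac{62208}{133}$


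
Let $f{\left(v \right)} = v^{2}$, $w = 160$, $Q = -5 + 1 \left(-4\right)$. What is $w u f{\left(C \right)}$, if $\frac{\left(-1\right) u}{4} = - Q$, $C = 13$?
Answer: $-973440$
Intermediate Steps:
$Q = -9$ ($Q = -5 - 4 = -9$)
$u = -36$ ($u = - 4 \left(\left(-1\right) \left(-9\right)\right) = \left(-4\right) 9 = -36$)
$w u f{\left(C \right)} = 160 \left(-36\right) 13^{2} = \left(-5760\right) 169 = -973440$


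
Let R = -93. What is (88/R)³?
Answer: -681472/804357 ≈ -0.84723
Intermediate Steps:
(88/R)³ = (88/(-93))³ = (88*(-1/93))³ = (-88/93)³ = -681472/804357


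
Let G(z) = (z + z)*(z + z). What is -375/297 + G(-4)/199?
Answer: -18539/19701 ≈ -0.94102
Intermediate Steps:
G(z) = 4*z² (G(z) = (2*z)*(2*z) = 4*z²)
-375/297 + G(-4)/199 = -375/297 + (4*(-4)²)/199 = -375*1/297 + (4*16)*(1/199) = -125/99 + 64*(1/199) = -125/99 + 64/199 = -18539/19701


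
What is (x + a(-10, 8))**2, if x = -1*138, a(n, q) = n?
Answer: 21904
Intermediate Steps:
x = -138
(x + a(-10, 8))**2 = (-138 - 10)**2 = (-148)**2 = 21904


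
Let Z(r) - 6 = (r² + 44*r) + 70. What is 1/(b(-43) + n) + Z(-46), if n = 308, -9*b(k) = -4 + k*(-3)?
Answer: 444705/2647 ≈ 168.00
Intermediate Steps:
b(k) = 4/9 + k/3 (b(k) = -(-4 + k*(-3))/9 = -(-4 - 3*k)/9 = 4/9 + k/3)
Z(r) = 76 + r² + 44*r (Z(r) = 6 + ((r² + 44*r) + 70) = 6 + (70 + r² + 44*r) = 76 + r² + 44*r)
1/(b(-43) + n) + Z(-46) = 1/((4/9 + (⅓)*(-43)) + 308) + (76 + (-46)² + 44*(-46)) = 1/((4/9 - 43/3) + 308) + (76 + 2116 - 2024) = 1/(-125/9 + 308) + 168 = 1/(2647/9) + 168 = 9/2647 + 168 = 444705/2647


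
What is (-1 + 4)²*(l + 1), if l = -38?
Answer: -333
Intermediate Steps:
(-1 + 4)²*(l + 1) = (-1 + 4)²*(-38 + 1) = 3²*(-37) = 9*(-37) = -333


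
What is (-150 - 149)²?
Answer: 89401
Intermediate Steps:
(-150 - 149)² = (-299)² = 89401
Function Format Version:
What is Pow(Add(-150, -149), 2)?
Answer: 89401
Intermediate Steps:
Pow(Add(-150, -149), 2) = Pow(-299, 2) = 89401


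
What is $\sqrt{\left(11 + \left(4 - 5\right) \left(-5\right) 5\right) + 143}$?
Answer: $\sqrt{179} \approx 13.379$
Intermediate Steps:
$\sqrt{\left(11 + \left(4 - 5\right) \left(-5\right) 5\right) + 143} = \sqrt{\left(11 + \left(-1\right) \left(-5\right) 5\right) + 143} = \sqrt{\left(11 + 5 \cdot 5\right) + 143} = \sqrt{\left(11 + 25\right) + 143} = \sqrt{36 + 143} = \sqrt{179}$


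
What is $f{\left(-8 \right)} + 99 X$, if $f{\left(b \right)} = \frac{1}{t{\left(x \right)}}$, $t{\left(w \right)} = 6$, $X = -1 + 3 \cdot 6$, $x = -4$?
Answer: $\frac{10099}{6} \approx 1683.2$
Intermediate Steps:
$X = 17$ ($X = -1 + 18 = 17$)
$f{\left(b \right)} = \frac{1}{6}$
$f{\left(-8 \right)} + 99 X = \frac{1}{6} + 99 \cdot 17 = \frac{1}{6} + 1683 = \frac{10099}{6}$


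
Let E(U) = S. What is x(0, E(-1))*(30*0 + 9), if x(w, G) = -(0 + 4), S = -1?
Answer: -36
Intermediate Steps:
E(U) = -1
x(w, G) = -4 (x(w, G) = -1*4 = -4)
x(0, E(-1))*(30*0 + 9) = -4*(30*0 + 9) = -4*(0 + 9) = -4*9 = -36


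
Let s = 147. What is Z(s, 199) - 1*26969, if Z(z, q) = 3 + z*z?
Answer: -5357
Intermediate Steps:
Z(z, q) = 3 + z²
Z(s, 199) - 1*26969 = (3 + 147²) - 1*26969 = (3 + 21609) - 26969 = 21612 - 26969 = -5357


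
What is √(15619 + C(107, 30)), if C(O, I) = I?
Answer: √15649 ≈ 125.10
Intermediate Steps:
√(15619 + C(107, 30)) = √(15619 + 30) = √15649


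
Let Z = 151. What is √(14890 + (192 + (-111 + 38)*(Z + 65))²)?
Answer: √242626666 ≈ 15576.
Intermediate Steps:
√(14890 + (192 + (-111 + 38)*(Z + 65))²) = √(14890 + (192 + (-111 + 38)*(151 + 65))²) = √(14890 + (192 - 73*216)²) = √(14890 + (192 - 15768)²) = √(14890 + (-15576)²) = √(14890 + 242611776) = √242626666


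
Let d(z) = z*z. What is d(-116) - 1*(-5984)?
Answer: 19440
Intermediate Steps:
d(z) = z**2
d(-116) - 1*(-5984) = (-116)**2 - 1*(-5984) = 13456 + 5984 = 19440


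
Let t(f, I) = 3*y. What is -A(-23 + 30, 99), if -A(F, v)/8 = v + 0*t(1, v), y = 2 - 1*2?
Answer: 792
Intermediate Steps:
y = 0 (y = 2 - 2 = 0)
t(f, I) = 0 (t(f, I) = 3*0 = 0)
A(F, v) = -8*v (A(F, v) = -8*(v + 0*0) = -8*(v + 0) = -8*v)
-A(-23 + 30, 99) = -(-8)*99 = -1*(-792) = 792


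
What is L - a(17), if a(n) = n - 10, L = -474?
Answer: -481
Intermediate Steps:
a(n) = -10 + n
L - a(17) = -474 - (-10 + 17) = -474 - 1*7 = -474 - 7 = -481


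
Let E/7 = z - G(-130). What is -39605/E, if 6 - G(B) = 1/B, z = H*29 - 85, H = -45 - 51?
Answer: 5148650/2616257 ≈ 1.9679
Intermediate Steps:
H = -96
z = -2869 (z = -96*29 - 85 = -2784 - 85 = -2869)
G(B) = 6 - 1/B
E = -2616257/130 (E = 7*(-2869 - (6 - 1/(-130))) = 7*(-2869 - (6 - 1*(-1/130))) = 7*(-2869 - (6 + 1/130)) = 7*(-2869 - 1*781/130) = 7*(-2869 - 781/130) = 7*(-373751/130) = -2616257/130 ≈ -20125.)
-39605/E = -39605/(-2616257/130) = -39605*(-130/2616257) = 5148650/2616257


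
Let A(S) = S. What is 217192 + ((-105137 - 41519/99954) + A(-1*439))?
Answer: 11156424145/99954 ≈ 1.1162e+5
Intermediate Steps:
217192 + ((-105137 - 41519/99954) + A(-1*439)) = 217192 + ((-105137 - 41519/99954) - 1*439) = 217192 + ((-105137 - 41519*1/99954) - 439) = 217192 + ((-105137 - 41519/99954) - 439) = 217192 + (-10508905217/99954 - 439) = 217192 - 10552785023/99954 = 11156424145/99954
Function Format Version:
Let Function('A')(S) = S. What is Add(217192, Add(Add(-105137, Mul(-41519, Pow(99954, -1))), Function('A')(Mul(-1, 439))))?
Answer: Rational(11156424145, 99954) ≈ 1.1162e+5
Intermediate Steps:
Add(217192, Add(Add(-105137, Mul(-41519, Pow(99954, -1))), Function('A')(Mul(-1, 439)))) = Add(217192, Add(Add(-105137, Mul(-41519, Pow(99954, -1))), Mul(-1, 439))) = Add(217192, Add(Add(-105137, Mul(-41519, Rational(1, 99954))), -439)) = Add(217192, Add(Add(-105137, Rational(-41519, 99954)), -439)) = Add(217192, Add(Rational(-10508905217, 99954), -439)) = Add(217192, Rational(-10552785023, 99954)) = Rational(11156424145, 99954)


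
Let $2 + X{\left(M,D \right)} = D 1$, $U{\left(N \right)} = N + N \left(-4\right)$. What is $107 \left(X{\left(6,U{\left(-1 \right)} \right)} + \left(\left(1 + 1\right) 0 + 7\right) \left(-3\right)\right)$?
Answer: $-2140$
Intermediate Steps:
$U{\left(N \right)} = - 3 N$ ($U{\left(N \right)} = N - 4 N = - 3 N$)
$X{\left(M,D \right)} = -2 + D$ ($X{\left(M,D \right)} = -2 + D 1 = -2 + D$)
$107 \left(X{\left(6,U{\left(-1 \right)} \right)} + \left(\left(1 + 1\right) 0 + 7\right) \left(-3\right)\right) = 107 \left(\left(-2 - -3\right) + \left(\left(1 + 1\right) 0 + 7\right) \left(-3\right)\right) = 107 \left(\left(-2 + 3\right) + \left(2 \cdot 0 + 7\right) \left(-3\right)\right) = 107 \left(1 + \left(0 + 7\right) \left(-3\right)\right) = 107 \left(1 + 7 \left(-3\right)\right) = 107 \left(1 - 21\right) = 107 \left(-20\right) = -2140$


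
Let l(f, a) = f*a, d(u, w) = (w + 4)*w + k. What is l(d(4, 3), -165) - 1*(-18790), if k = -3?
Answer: 15820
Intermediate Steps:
d(u, w) = -3 + w*(4 + w) (d(u, w) = (w + 4)*w - 3 = (4 + w)*w - 3 = w*(4 + w) - 3 = -3 + w*(4 + w))
l(f, a) = a*f
l(d(4, 3), -165) - 1*(-18790) = -165*(-3 + 3² + 4*3) - 1*(-18790) = -165*(-3 + 9 + 12) + 18790 = -165*18 + 18790 = -2970 + 18790 = 15820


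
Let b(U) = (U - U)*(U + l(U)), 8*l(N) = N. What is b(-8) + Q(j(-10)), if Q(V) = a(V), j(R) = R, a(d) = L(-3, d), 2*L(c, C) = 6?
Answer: 3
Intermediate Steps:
L(c, C) = 3 (L(c, C) = (1/2)*6 = 3)
a(d) = 3
l(N) = N/8
Q(V) = 3
b(U) = 0 (b(U) = (U - U)*(U + U/8) = 0*(9*U/8) = 0)
b(-8) + Q(j(-10)) = 0 + 3 = 3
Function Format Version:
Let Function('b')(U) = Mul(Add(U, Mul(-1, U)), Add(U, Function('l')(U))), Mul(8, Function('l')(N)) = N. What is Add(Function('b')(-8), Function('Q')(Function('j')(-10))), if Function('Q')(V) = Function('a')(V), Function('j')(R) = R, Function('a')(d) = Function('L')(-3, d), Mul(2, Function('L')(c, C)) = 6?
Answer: 3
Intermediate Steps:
Function('L')(c, C) = 3 (Function('L')(c, C) = Mul(Rational(1, 2), 6) = 3)
Function('a')(d) = 3
Function('l')(N) = Mul(Rational(1, 8), N)
Function('Q')(V) = 3
Function('b')(U) = 0 (Function('b')(U) = Mul(Add(U, Mul(-1, U)), Add(U, Mul(Rational(1, 8), U))) = Mul(0, Mul(Rational(9, 8), U)) = 0)
Add(Function('b')(-8), Function('Q')(Function('j')(-10))) = Add(0, 3) = 3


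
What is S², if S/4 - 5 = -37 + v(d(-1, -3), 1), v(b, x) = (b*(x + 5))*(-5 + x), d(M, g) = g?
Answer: 25600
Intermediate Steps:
v(b, x) = b*(-5 + x)*(5 + x) (v(b, x) = (b*(5 + x))*(-5 + x) = b*(-5 + x)*(5 + x))
S = 160 (S = 20 + 4*(-37 - 3*(-25 + 1²)) = 20 + 4*(-37 - 3*(-25 + 1)) = 20 + 4*(-37 - 3*(-24)) = 20 + 4*(-37 + 72) = 20 + 4*35 = 20 + 140 = 160)
S² = 160² = 25600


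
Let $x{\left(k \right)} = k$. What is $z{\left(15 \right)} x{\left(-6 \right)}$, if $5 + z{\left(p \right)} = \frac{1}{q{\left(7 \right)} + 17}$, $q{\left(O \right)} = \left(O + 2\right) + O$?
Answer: $\frac{328}{11} \approx 29.818$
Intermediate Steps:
$q{\left(O \right)} = 2 + 2 O$ ($q{\left(O \right)} = \left(2 + O\right) + O = 2 + 2 O$)
$z{\left(p \right)} = - \frac{164}{33}$ ($z{\left(p \right)} = -5 + \frac{1}{\left(2 + 2 \cdot 7\right) + 17} = -5 + \frac{1}{\left(2 + 14\right) + 17} = -5 + \frac{1}{16 + 17} = -5 + \frac{1}{33} = - \frac{164}{33}$)
$z{\left(15 \right)} x{\left(-6 \right)} = \left(- \frac{164}{33}\right) \left(-6\right) = \frac{328}{11}$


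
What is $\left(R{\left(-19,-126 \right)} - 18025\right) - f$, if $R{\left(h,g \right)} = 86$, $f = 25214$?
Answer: $-43153$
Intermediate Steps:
$\left(R{\left(-19,-126 \right)} - 18025\right) - f = \left(86 - 18025\right) - 25214 = -17939 - 25214 = -43153$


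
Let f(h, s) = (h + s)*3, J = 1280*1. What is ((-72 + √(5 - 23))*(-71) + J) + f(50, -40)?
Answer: 6422 - 213*I*√2 ≈ 6422.0 - 301.23*I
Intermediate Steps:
J = 1280
f(h, s) = 3*h + 3*s
((-72 + √(5 - 23))*(-71) + J) + f(50, -40) = ((-72 + √(5 - 23))*(-71) + 1280) + (3*50 + 3*(-40)) = ((-72 + √(-18))*(-71) + 1280) + (150 - 120) = ((-72 + 3*I*√2)*(-71) + 1280) + 30 = ((5112 - 213*I*√2) + 1280) + 30 = (6392 - 213*I*√2) + 30 = 6422 - 213*I*√2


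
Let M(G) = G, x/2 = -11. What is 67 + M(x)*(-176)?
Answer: 3939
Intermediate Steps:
x = -22 (x = 2*(-11) = -22)
67 + M(x)*(-176) = 67 - 22*(-176) = 67 + 3872 = 3939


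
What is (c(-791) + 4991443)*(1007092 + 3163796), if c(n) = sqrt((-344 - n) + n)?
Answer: 20818749711384 + 8341776*I*sqrt(86) ≈ 2.0819e+13 + 7.7358e+7*I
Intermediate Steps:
c(n) = 2*I*sqrt(86) (c(n) = sqrt(-344) = 2*I*sqrt(86))
(c(-791) + 4991443)*(1007092 + 3163796) = (2*I*sqrt(86) + 4991443)*(1007092 + 3163796) = (4991443 + 2*I*sqrt(86))*4170888 = 20818749711384 + 8341776*I*sqrt(86)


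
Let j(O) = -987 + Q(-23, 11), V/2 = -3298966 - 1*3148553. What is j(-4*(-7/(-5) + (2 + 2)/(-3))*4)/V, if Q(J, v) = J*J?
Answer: 229/6447519 ≈ 3.5518e-5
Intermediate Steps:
Q(J, v) = J²
V = -12895038 (V = 2*(-3298966 - 1*3148553) = 2*(-3298966 - 3148553) = 2*(-6447519) = -12895038)
j(O) = -458 (j(O) = -987 + (-23)² = -987 + 529 = -458)
j(-4*(-7/(-5) + (2 + 2)/(-3))*4)/V = -458/(-12895038) = -458*(-1/12895038) = 229/6447519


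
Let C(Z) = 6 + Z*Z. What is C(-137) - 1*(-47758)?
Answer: 66533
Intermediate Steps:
C(Z) = 6 + Z²
C(-137) - 1*(-47758) = (6 + (-137)²) - 1*(-47758) = (6 + 18769) + 47758 = 18775 + 47758 = 66533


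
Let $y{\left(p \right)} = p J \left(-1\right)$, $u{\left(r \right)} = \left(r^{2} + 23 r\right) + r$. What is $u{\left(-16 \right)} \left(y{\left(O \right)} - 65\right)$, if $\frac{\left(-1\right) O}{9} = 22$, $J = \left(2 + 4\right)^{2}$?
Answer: $-904064$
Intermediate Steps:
$J = 36$ ($J = 6^{2} = 36$)
$u{\left(r \right)} = r^{2} + 24 r$
$O = -198$ ($O = \left(-9\right) 22 = -198$)
$y{\left(p \right)} = - 36 p$ ($y{\left(p \right)} = p 36 \left(-1\right) = 36 p \left(-1\right) = - 36 p$)
$u{\left(-16 \right)} \left(y{\left(O \right)} - 65\right) = - 16 \left(24 - 16\right) \left(\left(-36\right) \left(-198\right) - 65\right) = \left(-16\right) 8 \left(7128 - 65\right) = \left(-128\right) 7063 = -904064$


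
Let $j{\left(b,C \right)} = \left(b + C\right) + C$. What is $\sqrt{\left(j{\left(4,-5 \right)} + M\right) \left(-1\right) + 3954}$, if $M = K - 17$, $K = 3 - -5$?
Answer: $63$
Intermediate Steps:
$j{\left(b,C \right)} = b + 2 C$ ($j{\left(b,C \right)} = \left(C + b\right) + C = b + 2 C$)
$K = 8$ ($K = 3 + 5 = 8$)
$M = -9$ ($M = 8 - 17 = -9$)
$\sqrt{\left(j{\left(4,-5 \right)} + M\right) \left(-1\right) + 3954} = \sqrt{\left(\left(4 + 2 \left(-5\right)\right) - 9\right) \left(-1\right) + 3954} = \sqrt{\left(\left(4 - 10\right) - 9\right) \left(-1\right) + 3954} = \sqrt{\left(-6 - 9\right) \left(-1\right) + 3954} = \sqrt{\left(-15\right) \left(-1\right) + 3954} = \sqrt{15 + 3954} = \sqrt{3969} = 63$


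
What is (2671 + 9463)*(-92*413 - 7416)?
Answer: -551029208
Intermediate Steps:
(2671 + 9463)*(-92*413 - 7416) = 12134*(-37996 - 7416) = 12134*(-45412) = -551029208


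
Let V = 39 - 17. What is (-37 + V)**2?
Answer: 225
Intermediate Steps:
V = 22
(-37 + V)**2 = (-37 + 22)**2 = (-15)**2 = 225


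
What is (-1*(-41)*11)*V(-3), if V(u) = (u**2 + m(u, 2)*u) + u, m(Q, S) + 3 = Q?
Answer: 10824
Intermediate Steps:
m(Q, S) = -3 + Q
V(u) = u + u**2 + u*(-3 + u) (V(u) = (u**2 + (-3 + u)*u) + u = (u**2 + u*(-3 + u)) + u = u + u**2 + u*(-3 + u))
(-1*(-41)*11)*V(-3) = (-1*(-41)*11)*(2*(-3)*(-1 - 3)) = (41*11)*(2*(-3)*(-4)) = 451*24 = 10824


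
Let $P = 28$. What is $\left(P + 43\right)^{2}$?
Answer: $5041$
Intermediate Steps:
$\left(P + 43\right)^{2} = \left(28 + 43\right)^{2} = 71^{2} = 5041$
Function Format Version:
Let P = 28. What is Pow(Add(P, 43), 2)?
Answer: 5041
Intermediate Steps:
Pow(Add(P, 43), 2) = Pow(Add(28, 43), 2) = Pow(71, 2) = 5041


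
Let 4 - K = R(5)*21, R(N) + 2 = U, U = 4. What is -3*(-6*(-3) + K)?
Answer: 60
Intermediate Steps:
R(N) = 2 (R(N) = -2 + 4 = 2)
K = -38 (K = 4 - 2*21 = 4 - 1*42 = 4 - 42 = -38)
-3*(-6*(-3) + K) = -3*(-6*(-3) - 38) = -3*(18 - 38) = -3*(-20) = 60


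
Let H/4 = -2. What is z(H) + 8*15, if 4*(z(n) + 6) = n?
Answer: 112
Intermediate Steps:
H = -8 (H = 4*(-2) = -8)
z(n) = -6 + n/4
z(H) + 8*15 = (-6 + (¼)*(-8)) + 8*15 = (-6 - 2) + 120 = -8 + 120 = 112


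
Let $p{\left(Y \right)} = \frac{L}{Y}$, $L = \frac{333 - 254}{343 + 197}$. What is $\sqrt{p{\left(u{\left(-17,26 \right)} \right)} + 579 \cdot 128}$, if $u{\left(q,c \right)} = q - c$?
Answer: $\frac{\sqrt{1109967961845}}{3870} \approx 272.24$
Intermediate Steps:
$L = \frac{79}{540} \approx 0.1463$
$p{\left(Y \right)} = \frac{79}{540 Y}$
$\sqrt{p{\left(u{\left(-17,26 \right)} \right)} + 579 \cdot 128} = \sqrt{\frac{79}{540 \left(-17 - 26\right)} + 579 \cdot 128} = \sqrt{\frac{79}{540 \left(-17 - 26\right)} + 74112} = \sqrt{\frac{79}{540 \left(-43\right)} + 74112} = \sqrt{\frac{79}{540} \left(- \frac{1}{43}\right) + 74112} = \sqrt{- \frac{79}{23220} + 74112} = \sqrt{\frac{1720880561}{23220}} = \frac{\sqrt{1109967961845}}{3870}$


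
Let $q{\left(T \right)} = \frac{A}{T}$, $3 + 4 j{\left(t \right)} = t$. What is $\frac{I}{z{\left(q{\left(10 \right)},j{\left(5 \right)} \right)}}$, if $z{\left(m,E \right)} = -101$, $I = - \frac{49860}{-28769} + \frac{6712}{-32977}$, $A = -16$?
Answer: $- \frac{1451135692}{95820246613} \approx -0.015144$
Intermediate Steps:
$j{\left(t \right)} = - \frac{3}{4} + \frac{t}{4}$
$I = \frac{1451135692}{948715313}$ ($I = \left(-49860\right) \left(- \frac{1}{28769}\right) + 6712 \left(- \frac{1}{32977}\right) = \frac{49860}{28769} - \frac{6712}{32977} = \frac{1451135692}{948715313} \approx 1.5296$)
$q{\left(T \right)} = - \frac{16}{T}$
$\frac{I}{z{\left(q{\left(10 \right)},j{\left(5 \right)} \right)}} = \frac{1451135692}{948715313 \left(-101\right)} = \frac{1451135692}{948715313} \left(- \frac{1}{101}\right) = - \frac{1451135692}{95820246613}$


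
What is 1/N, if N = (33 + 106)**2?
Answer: 1/19321 ≈ 5.1757e-5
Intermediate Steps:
N = 19321 (N = 139**2 = 19321)
1/N = 1/19321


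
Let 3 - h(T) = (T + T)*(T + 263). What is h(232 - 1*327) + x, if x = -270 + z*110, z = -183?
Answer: 11523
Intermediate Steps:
h(T) = 3 - 2*T*(263 + T) (h(T) = 3 - (T + T)*(T + 263) = 3 - 2*T*(263 + T))
x = -20400 (x = -270 - 183*110 = -270 - 20130 = -20400)
h(232 - 1*327) + x = (3 - 526*(232 - 1*327) - 2*(232 - 1*327)²) - 20400 = (3 - 526*(232 - 327) - 2*(232 - 327)²) - 20400 = (3 - 526*(-95) - 2*(-95)²) - 20400 = (3 + 49970 - 2*9025) - 20400 = (3 + 49970 - 18050) - 20400 = 31923 - 20400 = 11523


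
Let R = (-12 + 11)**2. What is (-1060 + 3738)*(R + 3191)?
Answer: 8548176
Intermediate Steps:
R = 1 (R = (-1)**2 = 1)
(-1060 + 3738)*(R + 3191) = (-1060 + 3738)*(1 + 3191) = 2678*3192 = 8548176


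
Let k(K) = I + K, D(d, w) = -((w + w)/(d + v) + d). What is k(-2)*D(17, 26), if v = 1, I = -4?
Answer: 358/3 ≈ 119.33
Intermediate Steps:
D(d, w) = -d - 2*w/(1 + d) (D(d, w) = -((w + w)/(d + 1) + d) = -((2*w)/(1 + d) + d) = -(2*w/(1 + d) + d) = -(d + 2*w/(1 + d)) = -d - 2*w/(1 + d))
k(K) = -4 + K
k(-2)*D(17, 26) = (-4 - 2)*((-1*17 - 1*17² - 2*26)/(1 + 17)) = -6*(-17 - 1*289 - 52)/18 = -(-17 - 289 - 52)/3 = -(-358)/3 = -6*(-179/9) = 358/3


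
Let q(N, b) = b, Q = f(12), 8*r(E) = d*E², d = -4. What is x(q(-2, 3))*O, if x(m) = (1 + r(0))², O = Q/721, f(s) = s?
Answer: 12/721 ≈ 0.016644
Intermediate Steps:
r(E) = -E²/2 (r(E) = (-4*E²)/8 = -E²/2)
Q = 12
O = 12/721 ≈ 0.016644
x(m) = 1 (x(m) = (1 - ½*0²)² = (1 - ½*0)² = (1 + 0)² = 1² = 1)
x(q(-2, 3))*O = 1*(12/721) = 12/721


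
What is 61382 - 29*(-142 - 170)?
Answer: 70430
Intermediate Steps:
61382 - 29*(-142 - 170) = 61382 - 29*(-312) = 61382 - 1*(-9048) = 61382 + 9048 = 70430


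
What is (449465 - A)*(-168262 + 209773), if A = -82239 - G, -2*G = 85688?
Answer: 20293067460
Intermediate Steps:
G = -42844 (G = -½*85688 = -42844)
A = -39395 (A = -82239 - 1*(-42844) = -82239 + 42844 = -39395)
(449465 - A)*(-168262 + 209773) = (449465 - 1*(-39395))*(-168262 + 209773) = (449465 + 39395)*41511 = 488860*41511 = 20293067460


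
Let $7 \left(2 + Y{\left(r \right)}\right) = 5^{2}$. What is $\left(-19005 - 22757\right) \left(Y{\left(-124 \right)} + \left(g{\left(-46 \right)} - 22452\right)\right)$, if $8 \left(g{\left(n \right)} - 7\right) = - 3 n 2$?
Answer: $935841675$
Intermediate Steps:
$Y{\left(r \right)} = \frac{11}{7}$ ($Y{\left(r \right)} = -2 + \frac{5^{2}}{7} = -2 + \frac{1}{7} \cdot 25 = -2 + \frac{25}{7} = \frac{11}{7}$)
$g{\left(n \right)} = 7 - \frac{3 n}{4}$ ($g{\left(n \right)} = 7 + \frac{- 3 n 2}{8} = 7 + \frac{\left(-6\right) n}{8} = 7 - \frac{3 n}{4}$)
$\left(-19005 - 22757\right) \left(Y{\left(-124 \right)} + \left(g{\left(-46 \right)} - 22452\right)\right) = \left(-19005 - 22757\right) \left(\frac{11}{7} + \left(\left(7 - - \frac{69}{2}\right) - 22452\right)\right) = - 41762 \left(\frac{11}{7} + \left(\left(7 + \frac{69}{2}\right) - 22452\right)\right) = - 41762 \left(\frac{11}{7} + \left(\frac{83}{2} - 22452\right)\right) = - 41762 \left(\frac{11}{7} - \frac{44821}{2}\right) = \left(-41762\right) \left(- \frac{313725}{14}\right) = 935841675$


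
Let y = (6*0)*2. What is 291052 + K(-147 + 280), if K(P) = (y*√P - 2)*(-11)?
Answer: 291074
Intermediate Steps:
y = 0 (y = 0*2 = 0)
K(P) = 22 (K(P) = (0*√P - 2)*(-11) = (0 - 2)*(-11) = -2*(-11) = 22)
291052 + K(-147 + 280) = 291052 + 22 = 291074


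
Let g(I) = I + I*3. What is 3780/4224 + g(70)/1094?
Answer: 221585/192544 ≈ 1.1508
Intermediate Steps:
g(I) = 4*I (g(I) = I + 3*I = 4*I)
3780/4224 + g(70)/1094 = 3780/4224 + (4*70)/1094 = 3780*(1/4224) + 280*(1/1094) = 315/352 + 140/547 = 221585/192544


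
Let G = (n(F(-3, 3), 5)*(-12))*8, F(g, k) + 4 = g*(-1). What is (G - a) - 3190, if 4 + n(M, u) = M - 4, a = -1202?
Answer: -1124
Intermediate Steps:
F(g, k) = -4 - g (F(g, k) = -4 + g*(-1) = -4 - g)
n(M, u) = -8 + M (n(M, u) = -4 + (M - 4) = -4 + (-4 + M) = -8 + M)
G = 864 (G = ((-8 + (-4 - 1*(-3)))*(-12))*8 = ((-8 + (-4 + 3))*(-12))*8 = ((-8 - 1)*(-12))*8 = -9*(-12)*8 = 108*8 = 864)
(G - a) - 3190 = (864 - 1*(-1202)) - 3190 = (864 + 1202) - 3190 = 2066 - 3190 = -1124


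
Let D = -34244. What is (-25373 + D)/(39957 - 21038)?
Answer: -59617/18919 ≈ -3.1512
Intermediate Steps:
(-25373 + D)/(39957 - 21038) = (-25373 - 34244)/(39957 - 21038) = -59617/18919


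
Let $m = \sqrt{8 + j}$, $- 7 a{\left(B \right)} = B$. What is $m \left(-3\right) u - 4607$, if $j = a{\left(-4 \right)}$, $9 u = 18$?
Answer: $-4607 - \frac{12 \sqrt{105}}{7} \approx -4624.6$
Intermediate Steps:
$u = 2$ ($u = \frac{1}{9} \cdot 18 = 2$)
$a{\left(B \right)} = - \frac{B}{7}$
$j = \frac{4}{7}$ ($j = \left(- \frac{1}{7}\right) \left(-4\right) = \frac{4}{7} \approx 0.57143$)
$m = \frac{2 \sqrt{105}}{7}$ ($m = \sqrt{8 + \frac{4}{7}} = \sqrt{\frac{60}{7}} = \frac{2 \sqrt{105}}{7} \approx 2.9277$)
$m \left(-3\right) u - 4607 = \frac{2 \sqrt{105}}{7} \left(-3\right) 2 - 4607 = - \frac{6 \sqrt{105}}{7} \cdot 2 - 4607 = - \frac{12 \sqrt{105}}{7} - 4607 = -4607 - \frac{12 \sqrt{105}}{7}$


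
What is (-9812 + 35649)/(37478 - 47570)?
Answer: -25837/10092 ≈ -2.5601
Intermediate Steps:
(-9812 + 35649)/(37478 - 47570) = 25837/(-10092) = 25837*(-1/10092) = -25837/10092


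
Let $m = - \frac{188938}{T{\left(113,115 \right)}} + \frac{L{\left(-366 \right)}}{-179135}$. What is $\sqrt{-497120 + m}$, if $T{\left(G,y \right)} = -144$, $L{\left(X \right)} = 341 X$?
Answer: $\frac{i \sqrt{18934370752095110}}{195420} \approx 704.14 i$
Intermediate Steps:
$m = \frac{1539244577}{1172520}$ ($m = - \frac{188938}{-144} + \frac{341 \left(-366\right)}{-179135} = \left(-188938\right) \left(- \frac{1}{144}\right) - - \frac{11346}{16285} = \frac{94469}{72} + \frac{11346}{16285} = \frac{1539244577}{1172520} \approx 1312.8$)
$\sqrt{-497120 + m} = \sqrt{-497120 + \frac{1539244577}{1172520}} = \sqrt{- \frac{581343897823}{1172520}} = \frac{i \sqrt{18934370752095110}}{195420}$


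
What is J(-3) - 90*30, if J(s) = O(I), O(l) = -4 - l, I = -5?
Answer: -2699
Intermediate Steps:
J(s) = 1 (J(s) = -4 - 1*(-5) = -4 + 5 = 1)
J(-3) - 90*30 = 1 - 90*30 = 1 - 2700 = -2699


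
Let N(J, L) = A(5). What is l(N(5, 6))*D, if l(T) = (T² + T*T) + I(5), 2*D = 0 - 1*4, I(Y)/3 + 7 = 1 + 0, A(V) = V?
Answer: -64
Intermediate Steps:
N(J, L) = 5
I(Y) = -18 (I(Y) = -21 + 3*(1 + 0) = -21 + 3*1 = -21 + 3 = -18)
D = -2 (D = (0 - 1*4)/2 = (0 - 4)/2 = (½)*(-4) = -2)
l(T) = -18 + 2*T² (l(T) = (T² + T*T) - 18 = (T² + T²) - 18 = 2*T² - 18 = -18 + 2*T²)
l(N(5, 6))*D = (-18 + 2*5²)*(-2) = (-18 + 2*25)*(-2) = (-18 + 50)*(-2) = 32*(-2) = -64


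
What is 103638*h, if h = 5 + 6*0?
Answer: 518190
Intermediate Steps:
h = 5 (h = 5 + 0 = 5)
103638*h = 103638*5 = 518190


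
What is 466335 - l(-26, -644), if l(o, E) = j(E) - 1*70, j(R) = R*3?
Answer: 468337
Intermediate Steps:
j(R) = 3*R
l(o, E) = -70 + 3*E (l(o, E) = 3*E - 1*70 = 3*E - 70 = -70 + 3*E)
466335 - l(-26, -644) = 466335 - (-70 + 3*(-644)) = 466335 - (-70 - 1932) = 466335 - 1*(-2002) = 466335 + 2002 = 468337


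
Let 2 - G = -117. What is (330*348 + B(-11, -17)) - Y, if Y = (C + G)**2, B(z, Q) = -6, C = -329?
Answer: 70734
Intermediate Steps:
G = 119 (G = 2 - 1*(-117) = 2 + 117 = 119)
Y = 44100 (Y = (-329 + 119)**2 = (-210)**2 = 44100)
(330*348 + B(-11, -17)) - Y = (330*348 - 6) - 1*44100 = (114840 - 6) - 44100 = 114834 - 44100 = 70734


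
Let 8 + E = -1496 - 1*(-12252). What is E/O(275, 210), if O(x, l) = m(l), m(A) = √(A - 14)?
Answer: 5374/7 ≈ 767.71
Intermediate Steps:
m(A) = √(-14 + A)
O(x, l) = √(-14 + l)
E = 10748 (E = -8 + (-1496 - 1*(-12252)) = -8 + (-1496 + 12252) = -8 + 10756 = 10748)
E/O(275, 210) = 10748/(√(-14 + 210)) = 10748/(√196) = 10748/14 = 10748*(1/14) = 5374/7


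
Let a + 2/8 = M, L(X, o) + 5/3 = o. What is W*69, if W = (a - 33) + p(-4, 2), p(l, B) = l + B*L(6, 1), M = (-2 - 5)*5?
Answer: -20309/4 ≈ -5077.3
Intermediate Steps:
M = -35 (M = -7*5 = -35)
L(X, o) = -5/3 + o
a = -141/4 (a = -¼ - 35 = -141/4 ≈ -35.250)
p(l, B) = l - 2*B/3 (p(l, B) = l + B*(-5/3 + 1) = l + B*(-⅔) = l - 2*B/3)
W = -883/12 (W = (-141/4 - 33) + (-4 - ⅔*2) = -273/4 + (-4 - 4/3) = -273/4 - 16/3 = -883/12 ≈ -73.583)
W*69 = -883/12*69 = -20309/4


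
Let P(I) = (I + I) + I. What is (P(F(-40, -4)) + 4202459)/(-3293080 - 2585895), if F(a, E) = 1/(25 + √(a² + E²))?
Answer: -4164636794/5826064225 - 12*√101/5826064225 ≈ -0.71483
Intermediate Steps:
F(a, E) = 1/(25 + √(E² + a²))
P(I) = 3*I (P(I) = 2*I + I = 3*I)
(P(F(-40, -4)) + 4202459)/(-3293080 - 2585895) = (3/(25 + √((-4)² + (-40)²)) + 4202459)/(-3293080 - 2585895) = (3/(25 + √(16 + 1600)) + 4202459)/(-5878975) = (3/(25 + √1616) + 4202459)*(-1/5878975) = (3/(25 + 4*√101) + 4202459)*(-1/5878975) = (4202459 + 3/(25 + 4*√101))*(-1/5878975) = -4202459/5878975 - 3/(5878975*(25 + 4*√101))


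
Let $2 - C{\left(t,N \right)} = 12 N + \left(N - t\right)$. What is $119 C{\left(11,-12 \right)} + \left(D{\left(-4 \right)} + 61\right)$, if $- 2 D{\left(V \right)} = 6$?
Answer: $20169$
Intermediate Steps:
$D{\left(V \right)} = -3$ ($D{\left(V \right)} = \left(- \frac{1}{2}\right) 6 = -3$)
$C{\left(t,N \right)} = 2 + t - 13 N$ ($C{\left(t,N \right)} = 2 - \left(12 N + \left(N - t\right)\right) = 2 - \left(- t + 13 N\right) = 2 + t - 13 N$)
$119 C{\left(11,-12 \right)} + \left(D{\left(-4 \right)} + 61\right) = 119 \left(2 + 11 - -156\right) + \left(-3 + 61\right) = 119 \left(2 + 11 + 156\right) + 58 = 119 \cdot 169 + 58 = 20111 + 58 = 20169$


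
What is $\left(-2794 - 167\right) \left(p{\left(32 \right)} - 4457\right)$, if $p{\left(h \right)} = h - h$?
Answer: $13197177$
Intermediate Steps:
$p{\left(h \right)} = 0$
$\left(-2794 - 167\right) \left(p{\left(32 \right)} - 4457\right) = \left(-2794 - 167\right) \left(0 - 4457\right) = \left(-2961\right) \left(-4457\right) = 13197177$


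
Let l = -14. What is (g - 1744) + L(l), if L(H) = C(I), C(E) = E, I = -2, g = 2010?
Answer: 264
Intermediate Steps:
L(H) = -2
(g - 1744) + L(l) = (2010 - 1744) - 2 = 266 - 2 = 264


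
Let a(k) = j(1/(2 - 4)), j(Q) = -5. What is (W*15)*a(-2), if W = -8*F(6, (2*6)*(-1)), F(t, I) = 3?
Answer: 1800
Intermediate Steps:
W = -24 (W = -8*3 = -24)
a(k) = -5
(W*15)*a(-2) = -24*15*(-5) = -360*(-5) = 1800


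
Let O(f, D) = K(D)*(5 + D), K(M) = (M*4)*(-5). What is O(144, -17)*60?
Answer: -244800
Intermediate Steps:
K(M) = -20*M (K(M) = (4*M)*(-5) = -20*M)
O(f, D) = -20*D*(5 + D) (O(f, D) = (-20*D)*(5 + D) = -20*D*(5 + D))
O(144, -17)*60 = -20*(-17)*(5 - 17)*60 = -20*(-17)*(-12)*60 = -4080*60 = -244800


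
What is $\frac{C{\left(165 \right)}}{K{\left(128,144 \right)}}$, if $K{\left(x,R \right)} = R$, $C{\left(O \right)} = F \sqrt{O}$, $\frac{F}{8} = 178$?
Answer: $\frac{89 \sqrt{165}}{9} \approx 127.03$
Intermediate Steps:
$F = 1424$ ($F = 8 \cdot 178 = 1424$)
$C{\left(O \right)} = 1424 \sqrt{O}$
$\frac{C{\left(165 \right)}}{K{\left(128,144 \right)}} = \frac{1424 \sqrt{165}}{144} = 1424 \sqrt{165} \cdot \frac{1}{144} = \frac{89 \sqrt{165}}{9}$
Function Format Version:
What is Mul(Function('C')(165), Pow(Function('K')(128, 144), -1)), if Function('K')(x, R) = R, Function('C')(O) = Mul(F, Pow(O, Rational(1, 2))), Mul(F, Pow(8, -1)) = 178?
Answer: Mul(Rational(89, 9), Pow(165, Rational(1, 2))) ≈ 127.03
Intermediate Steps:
F = 1424 (F = Mul(8, 178) = 1424)
Function('C')(O) = Mul(1424, Pow(O, Rational(1, 2)))
Mul(Function('C')(165), Pow(Function('K')(128, 144), -1)) = Mul(Mul(1424, Pow(165, Rational(1, 2))), Pow(144, -1)) = Mul(Mul(1424, Pow(165, Rational(1, 2))), Rational(1, 144)) = Mul(Rational(89, 9), Pow(165, Rational(1, 2)))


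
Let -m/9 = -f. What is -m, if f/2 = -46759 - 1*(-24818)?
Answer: 394938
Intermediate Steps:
f = -43882 (f = 2*(-46759 - 1*(-24818)) = 2*(-46759 + 24818) = 2*(-21941) = -43882)
m = -394938 (m = -(-9)*(-43882) = -9*43882 = -394938)
-m = -1*(-394938) = 394938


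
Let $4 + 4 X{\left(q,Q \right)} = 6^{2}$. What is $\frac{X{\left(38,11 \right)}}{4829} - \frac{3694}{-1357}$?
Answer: $\frac{17849182}{6552953} \approx 2.7238$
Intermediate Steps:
$X{\left(q,Q \right)} = 8$ ($X{\left(q,Q \right)} = -1 + \frac{6^{2}}{4} = -1 + \frac{1}{4} \cdot 36 = -1 + 9 = 8$)
$\frac{X{\left(38,11 \right)}}{4829} - \frac{3694}{-1357} = \frac{8}{4829} - \frac{3694}{-1357} = 8 \cdot \frac{1}{4829} - - \frac{3694}{1357} = \frac{8}{4829} + \frac{3694}{1357} = \frac{17849182}{6552953}$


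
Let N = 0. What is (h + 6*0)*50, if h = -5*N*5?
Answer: 0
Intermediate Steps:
h = 0 (h = -5*0*5 = 0*5 = 0)
(h + 6*0)*50 = (0 + 6*0)*50 = (0 + 0)*50 = 0*50 = 0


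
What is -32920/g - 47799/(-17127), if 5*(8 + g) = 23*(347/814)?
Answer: 255102852269/46773837 ≈ 5454.0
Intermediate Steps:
g = -24579/4070 (g = -8 + (23*(347/814))/5 = -8 + (1/5)*(7981/814) = -8 + 7981/4070 = -24579/4070 ≈ -6.0391)
-32920/g - 47799/(-17127) = -32920/(-24579/4070) - 47799/(-17127) = -32920*(-4070/24579) - 47799*(-1/17127) = 133984400/24579 + 5311/1903 = 255102852269/46773837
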